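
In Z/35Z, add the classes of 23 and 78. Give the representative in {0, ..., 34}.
31

Reduce the summands first: 78 ≡ 8 (mod 35), so 23 + 78 ≡ 23 + 8 (mod 35). 23 + 8 = 31; 31 = 0·35 + 31, so (23 + 78) mod 35 = 31.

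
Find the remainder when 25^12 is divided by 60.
Use repeated squaring. Binary(12) = 1100. Walk through the bits of the exponent 12 left-to-right: at each bit after the leading one, square the running value, then multiply by 25 if the bit is 1 (always reducing mod 60):
  bit 1 = 1 (leading): start with 25.
  bit 2 = 1: square 25^2 = 625 ≡ 25; bit is 1, so multiply 25·25 = 625 ≡ 25 (mod 60).
  bit 3 = 0: square 25^2 = 625 ≡ 25 (mod 60).
  bit 4 = 0: square 25^2 = 625 ≡ 25 (mod 60).
Final value: 25^12 ≡ 25 (mod 60).

Final answer: 25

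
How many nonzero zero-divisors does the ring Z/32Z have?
Z/32Z has 15 nonzero zero-divisors

In Z/32Z each nonzero element is either a unit (gcd with 32 is 1) or a zero-divisor (gcd > 1). The number of units is φ(32): factorise 32 = 2^5, so φ(32) = (2^5 − 2^4) = 16 = 16. The nonzero elements number 32 − 1 = 31. Hence the nonzero zero-divisors number 31 − 16 = 15.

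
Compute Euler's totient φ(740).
φ(740) = 288

φ is multiplicative, with φ(p^e) = p^e − p^(e−1). Factorise 740 = 2^2 · 5 · 37. Then
  φ(740) = (2^2 − 2^1) · (5 − 1) · (37 − 1) = 2 · 4 · 36 = 288.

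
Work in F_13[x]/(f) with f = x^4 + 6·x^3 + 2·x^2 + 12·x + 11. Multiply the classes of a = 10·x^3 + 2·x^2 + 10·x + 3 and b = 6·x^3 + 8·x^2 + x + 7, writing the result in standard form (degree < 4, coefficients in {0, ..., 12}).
a · b ≡ 6·x^3 + 2·x^2 + 6·x + 10 (mod f(x))

Multiply as integer polynomials: a · b = 60·x^6 + 92·x^5 + 86·x^4 + 170·x^3 + 48·x^2 + 73·x + 21. Reducing coefficients mod 13: a · b ≡ 8·x^6 + x^5 + 8·x^4 + x^3 + 9·x^2 + 8·x + 8. Now divide by f(x) = x^4 + 6·x^3 + 2·x^2 + 12·x + 11 in F_13[x], eliminating the leading term at each step:
  leading term 8·x^6: subtract (8·x^2)·f(x) = 8·x^6 + 9·x^5 + 3·x^4 + 5·x^3 + 10·x^2, leaving 5·x^5 + 5·x^4 + 9·x^3 + 12·x^2 + 8·x + 8 (coefficients mod 13)
  leading term 5·x^5: subtract (5·x)·f(x) = 5·x^5 + 4·x^4 + 10·x^3 + 8·x^2 + 3·x, leaving x^4 + 12·x^3 + 4·x^2 + 5·x + 8 (coefficients mod 13)
  leading term x^4: subtract (1)·f(x) = x^4 + 6·x^3 + 2·x^2 + 12·x + 11, leaving 6·x^3 + 2·x^2 + 6·x + 10 (coefficients mod 13)
The degree is now < 4, so this is the remainder. Hence a · b ≡ 6·x^3 + 2·x^2 + 6·x + 10 in F_13[x]/(f).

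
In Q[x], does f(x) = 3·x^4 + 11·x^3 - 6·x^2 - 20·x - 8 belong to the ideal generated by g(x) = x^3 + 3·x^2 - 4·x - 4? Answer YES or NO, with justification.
YES

In Q[x] the ideal (g) consists of all multiples of g, so f ∈ (g) iff g | f, i.e. iff the remainder of f on division by g is 0. Divide f by g (g is monic, so eliminate the leading term of the running remainder at each step):
  leading term 3·x^4: subtract (3·x)·g(x) = 3·x^4 + 9·x^3 - 12·x^2 - 12·x, leaving 2·x^3 + 6·x^2 - 8·x - 8
  leading term 2·x^3: subtract (2)·g(x) = 2·x^3 + 6·x^2 - 8·x - 8, leaving 0
The remainder is 0, so f(x) = g(x) · h(x) with h(x) = 3·x + 2. Hence g | f, i.e. f ∈ (g).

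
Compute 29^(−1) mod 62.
29^(−1) ≡ 15 (mod 62)

Apply the extended Euclidean algorithm to (62, 29), tracking rows (r, s, t) with s·62 + t·29 = r. Each division r_prev = q·r_cur + r_new produces the new row as (previous row) − q·(current row):
  row A: (62, 1, 0)   [1·62 + 0·29 = 62]
  row B: (29, 0, 1)   [0·62 + 1·29 = 29]
  62 = 2·29 + 4   → row C = row A − 2·row B = (4, 1, −2)   [check: 1·62 − 2·29 = 4]
  29 = 7·4 + 1   → row D = row B − 7·row C = (1, −7, 15)   [check: −7·62 + 15·29 = 1]
  4 = 4·1 + 0   → remainder 0, stop. gcd = 1 (last nonzero row D).
The gcd is 1, so 29 is invertible mod 62. The last nonzero row gives −7·62 + 15·29 = 1, so t = 15. So 29^(−1) ≡ 15 (mod 62). Verify: 29 · 15 = 435 ≡ 1 (mod 62). ✓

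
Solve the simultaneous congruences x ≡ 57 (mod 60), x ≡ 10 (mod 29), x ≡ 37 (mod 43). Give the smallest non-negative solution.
x ≡ 44757 (mod 74820); the representative in [0, 74820) is 44757

The moduli 60, 29, 43 are pairwise coprime, so by the CRT there is a unique solution mod 60·29·43 = 74820.
Solve by successive substitution. Start with x ≡ 57 (mod 60).
  Combine with x ≡ 10 (mod 29): write x = 57 + 60·t and require 57 + 60·t ≡ 10 (mod 29), i.e. 60·t ≡ 10 − 57 ≡ 11 (mod 29). Since 60^(−1) ≡ 15 (mod 29) (60 ≡ 2 (mod 29)), t ≡ 15·11 ≡ 20 (mod 29). So x ≡ 57 + 60·20 = 1257 (mod 1740).
  Combine with x ≡ 37 (mod 43): write x = 1257 + 1740·t and require 1257 + 1740·t ≡ 37 (mod 43), i.e. 1740·t ≡ 37 − 1257 ≡ 27 (mod 43). Since 1740^(−1) ≡ 28 (mod 43) (1740 ≡ 20 (mod 43)), t ≡ 28·27 ≡ 25 (mod 43). So x ≡ 1257 + 1740·25 = 44757 (mod 74820).
Unique solution in [0, 74820): x = 44757.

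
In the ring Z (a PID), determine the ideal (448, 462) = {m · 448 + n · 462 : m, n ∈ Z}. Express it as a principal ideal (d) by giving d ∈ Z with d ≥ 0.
(448, 462) = (14); d = 14

In the PID Z, (a, b) is generated by gcd(a, b). Compute gcd(462, 448) with the extended Euclidean algorithm, tracking rows (r, s, t) with s·462 + t·448 = r:
  row A: (462, 1, 0)   [1·462 + 0·448 = 462]
  row B: (448, 0, 1)   [0·462 + 1·448 = 448]
  462 = 1·448 + 14   → row C = row A − 1·row B = (14, 1, −1)   [check: 1·462 − 1·448 = 14]
  448 = 32·14 + 0   → remainder 0, stop. gcd = 14 (last nonzero row C).
So gcd(448, 462) = 14, with Bézout identity 1·462 − 1·448 = 14. Containment (⊇): the Bézout identity exhibits 14 as an element of (448, 462), giving (14) ⊆ (448, 462). Containment (⊆): since 14 | 448 and 14 | 462 (448 = 14·32, 462 = 14·33), every Z-linear combination of 448 and 462 is divisible by 14, so (448, 462) ⊆ (14). Therefore (448, 462) = (14), d = 14.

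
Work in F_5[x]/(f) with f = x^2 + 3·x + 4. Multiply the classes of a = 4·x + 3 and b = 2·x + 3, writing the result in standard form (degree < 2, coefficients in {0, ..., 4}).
Multiply as integer polynomials: a · b = 8·x^2 + 18·x + 9. Reducing coefficients mod 5: a · b ≡ 3·x^2 + 3·x + 4. Now divide by f(x) = x^2 + 3·x + 4 in F_5[x], eliminating the leading term at each step:
  leading term 3·x^2: subtract (3)·f(x) = 3·x^2 + 4·x + 2, leaving 4·x + 2 (coefficients mod 5)
The degree is now < 2, so this is the remainder. Hence a · b ≡ 4·x + 2 in F_5[x]/(f).

Final answer: a · b ≡ 4·x + 2 (mod f(x))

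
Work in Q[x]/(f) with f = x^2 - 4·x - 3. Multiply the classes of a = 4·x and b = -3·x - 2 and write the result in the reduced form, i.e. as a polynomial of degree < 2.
First multiply in Q[x] without reducing: a · b = -12·x^2 - 8·x. Now divide by f(x) = x^2 - 4·x - 3, eliminating the leading term at each step:
  leading term -12·x^2: subtract (-12)·f(x) = -12·x^2 + 48·x + 36, leaving -56·x - 36
The degree is now < 2, so this is the remainder. Hence a · b ≡ -56·x - 36 in Q[x]/(f).

Final answer: a · b ≡ -56·x - 36 (mod f(x))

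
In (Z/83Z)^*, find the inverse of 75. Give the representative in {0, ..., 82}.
Apply the extended Euclidean algorithm to (83, 75), tracking rows (r, s, t) with s·83 + t·75 = r. Each division r_prev = q·r_cur + r_new produces the new row as (previous row) − q·(current row):
  row A: (83, 1, 0)   [1·83 + 0·75 = 83]
  row B: (75, 0, 1)   [0·83 + 1·75 = 75]
  83 = 1·75 + 8   → row C = row A − 1·row B = (8, 1, −1)   [check: 1·83 − 1·75 = 8]
  75 = 9·8 + 3   → row D = row B − 9·row C = (3, −9, 10)   [check: −9·83 + 10·75 = 3]
  8 = 2·3 + 2   → row E = row C − 2·row D = (2, 19, −21)   [check: 19·83 − 21·75 = 2]
  3 = 1·2 + 1   → row F = row D − 1·row E = (1, −28, 31)   [check: −28·83 + 31·75 = 1]
  2 = 2·1 + 0   → remainder 0, stop. gcd = 1 (last nonzero row F).
The gcd is 1, so 75 is invertible mod 83. The last nonzero row gives −28·83 + 31·75 = 1, so t = 31. So 75^(−1) ≡ 31 (mod 83). Verify: 75 · 31 = 2325 ≡ 1 (mod 83). ✓

Final answer: 75^(−1) ≡ 31 (mod 83)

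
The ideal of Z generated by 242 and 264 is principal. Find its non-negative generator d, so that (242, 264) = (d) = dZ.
In the PID Z, (a, b) is generated by gcd(a, b). Compute gcd(264, 242) with the extended Euclidean algorithm, tracking rows (r, s, t) with s·264 + t·242 = r:
  row A: (264, 1, 0)   [1·264 + 0·242 = 264]
  row B: (242, 0, 1)   [0·264 + 1·242 = 242]
  264 = 1·242 + 22   → row C = row A − 1·row B = (22, 1, −1)   [check: 1·264 − 1·242 = 22]
  242 = 11·22 + 0   → remainder 0, stop. gcd = 22 (last nonzero row C).
So gcd(242, 264) = 22, with Bézout identity 1·264 − 1·242 = 22. Containment (⊇): the Bézout identity exhibits 22 as an element of (242, 264), giving (22) ⊆ (242, 264). Containment (⊆): since 22 | 242 and 22 | 264 (242 = 22·11, 264 = 22·12), every Z-linear combination of 242 and 264 is divisible by 22, so (242, 264) ⊆ (22). Therefore (242, 264) = (22), d = 22.

Final answer: (242, 264) = (22); d = 22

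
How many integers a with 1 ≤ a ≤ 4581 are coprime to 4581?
3048

The number of a ∈ {1, ..., 4581} with gcd(a, 4581) = 1 is by definition Euler's totient φ(4581). φ is multiplicative, with φ(p^e) = p^e − p^(e−1). Factorise 4581 = 3^2 · 509. Then
  φ(4581) = (3^2 − 3^1) · (509 − 1) = 6 · 508 = 3048.
So there are 3048 such integers.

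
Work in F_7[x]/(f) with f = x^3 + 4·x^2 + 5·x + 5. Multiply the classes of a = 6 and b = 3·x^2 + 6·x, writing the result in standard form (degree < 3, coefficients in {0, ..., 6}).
Multiply as integer polynomials: a · b = 18·x^2 + 36·x. Reducing coefficients mod 7: a · b ≡ 4·x^2 + x. This already has degree < 3, so no reduction by f is needed. Hence a · b ≡ 4·x^2 + x in F_7[x]/(f).

Final answer: a · b ≡ 4·x^2 + x (mod f(x))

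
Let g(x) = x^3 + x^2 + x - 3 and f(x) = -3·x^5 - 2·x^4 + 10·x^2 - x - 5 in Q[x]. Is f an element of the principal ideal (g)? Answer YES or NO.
NO

In Q[x] the ideal (g) consists of all multiples of g, so f ∈ (g) iff g | f, i.e. iff the remainder of f on division by g is 0. Divide f by g (g is monic, so eliminate the leading term of the running remainder at each step):
  leading term -3·x^5: subtract (-3·x^2)·g(x) = -3·x^5 - 3·x^4 - 3·x^3 + 9·x^2, leaving x^4 + 3·x^3 + x^2 - x - 5
  leading term x^4: subtract (x)·g(x) = x^4 + x^3 + x^2 - 3·x, leaving 2·x^3 + 2·x - 5
  leading term 2·x^3: subtract (2)·g(x) = 2·x^3 + 2·x^2 + 2·x - 6, leaving 1 - 2·x^2
The remainder r(x) = 1 - 2·x^2 ≠ 0 (and deg r < deg g), so g ∤ f, i.e. f ∉ (g).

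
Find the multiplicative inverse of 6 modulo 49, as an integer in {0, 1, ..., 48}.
6^(−1) ≡ 41 (mod 49)

Apply the extended Euclidean algorithm to (49, 6), tracking rows (r, s, t) with s·49 + t·6 = r. Each division r_prev = q·r_cur + r_new produces the new row as (previous row) − q·(current row):
  row A: (49, 1, 0)   [1·49 + 0·6 = 49]
  row B: (6, 0, 1)   [0·49 + 1·6 = 6]
  49 = 8·6 + 1   → row C = row A − 8·row B = (1, 1, −8)   [check: 1·49 − 8·6 = 1]
  6 = 6·1 + 0   → remainder 0, stop. gcd = 1 (last nonzero row C).
The gcd is 1, so 6 is invertible mod 49. The last nonzero row gives 1·49 − 8·6 = 1, so t = −8. So 6^(−1) ≡ −8 ≡ 41 (mod 49). Verify: 6 · 41 = 246 ≡ 1 (mod 49). ✓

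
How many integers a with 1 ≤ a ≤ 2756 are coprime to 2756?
The number of a ∈ {1, ..., 2756} with gcd(a, 2756) = 1 is by definition Euler's totient φ(2756). φ is multiplicative, with φ(p^e) = p^e − p^(e−1). Factorise 2756 = 2^2 · 13 · 53. Then
  φ(2756) = (2^2 − 2^1) · (13 − 1) · (53 − 1) = 2 · 12 · 52 = 1248.
So there are 1248 such integers.

Final answer: 1248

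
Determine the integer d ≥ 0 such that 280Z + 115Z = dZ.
(280, 115) = (5); d = 5

In the PID Z, (a, b) is generated by gcd(a, b). Compute gcd(280, 115) with the extended Euclidean algorithm, tracking rows (r, s, t) with s·280 + t·115 = r:
  row A: (280, 1, 0)   [1·280 + 0·115 = 280]
  row B: (115, 0, 1)   [0·280 + 1·115 = 115]
  280 = 2·115 + 50   → row C = row A − 2·row B = (50, 1, −2)   [check: 1·280 − 2·115 = 50]
  115 = 2·50 + 15   → row D = row B − 2·row C = (15, −2, 5)   [check: −2·280 + 5·115 = 15]
  50 = 3·15 + 5   → row E = row C − 3·row D = (5, 7, −17)   [check: 7·280 − 17·115 = 5]
  15 = 3·5 + 0   → remainder 0, stop. gcd = 5 (last nonzero row E).
So gcd(280, 115) = 5, with Bézout identity 7·280 − 17·115 = 5. Containment (⊇): the Bézout identity exhibits 5 as an element of (280, 115), giving (5) ⊆ (280, 115). Containment (⊆): since 5 | 280 and 5 | 115 (280 = 5·56, 115 = 5·23), every Z-linear combination of 280 and 115 is divisible by 5, so (280, 115) ⊆ (5). Therefore (280, 115) = (5), d = 5.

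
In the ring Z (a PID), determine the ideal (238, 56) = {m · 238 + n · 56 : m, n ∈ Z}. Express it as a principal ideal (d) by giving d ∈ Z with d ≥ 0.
(238, 56) = (14); d = 14

In the PID Z, (a, b) is generated by gcd(a, b). Compute gcd(238, 56) with the extended Euclidean algorithm, tracking rows (r, s, t) with s·238 + t·56 = r:
  row A: (238, 1, 0)   [1·238 + 0·56 = 238]
  row B: (56, 0, 1)   [0·238 + 1·56 = 56]
  238 = 4·56 + 14   → row C = row A − 4·row B = (14, 1, −4)   [check: 1·238 − 4·56 = 14]
  56 = 4·14 + 0   → remainder 0, stop. gcd = 14 (last nonzero row C).
So gcd(238, 56) = 14, with Bézout identity 1·238 − 4·56 = 14. Containment (⊇): the Bézout identity exhibits 14 as an element of (238, 56), giving (14) ⊆ (238, 56). Containment (⊆): since 14 | 238 and 14 | 56 (238 = 14·17, 56 = 14·4), every Z-linear combination of 238 and 56 is divisible by 14, so (238, 56) ⊆ (14). Therefore (238, 56) = (14), d = 14.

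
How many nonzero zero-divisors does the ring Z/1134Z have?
Z/1134Z has 809 nonzero zero-divisors

In Z/1134Z each nonzero element is either a unit (gcd with 1134 is 1) or a zero-divisor (gcd > 1). The number of units is φ(1134): factorise 1134 = 2 · 3^4 · 7, so φ(1134) = (2 − 1) · (3^4 − 3^3) · (7 − 1) = 1 · 54 · 6 = 324. The nonzero elements number 1134 − 1 = 1133. Hence the nonzero zero-divisors number 1133 − 324 = 809.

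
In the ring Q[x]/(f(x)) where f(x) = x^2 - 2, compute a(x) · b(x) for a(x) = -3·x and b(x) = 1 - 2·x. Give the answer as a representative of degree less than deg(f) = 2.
a · b ≡ 12 - 3·x (mod f(x))

First multiply in Q[x] without reducing: a · b = 6·x^2 - 3·x. Now divide by f(x) = x^2 - 2, eliminating the leading term at each step:
  leading term 6·x^2: subtract (6)·f(x) = 6·x^2 - 12, leaving 12 - 3·x
The degree is now < 2, so this is the remainder. Hence a · b ≡ 12 - 3·x in Q[x]/(f).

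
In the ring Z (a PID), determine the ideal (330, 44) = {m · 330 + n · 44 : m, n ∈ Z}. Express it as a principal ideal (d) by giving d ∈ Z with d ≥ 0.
In the PID Z, (a, b) is generated by gcd(a, b). Compute gcd(330, 44) with the extended Euclidean algorithm, tracking rows (r, s, t) with s·330 + t·44 = r:
  row A: (330, 1, 0)   [1·330 + 0·44 = 330]
  row B: (44, 0, 1)   [0·330 + 1·44 = 44]
  330 = 7·44 + 22   → row C = row A − 7·row B = (22, 1, −7)   [check: 1·330 − 7·44 = 22]
  44 = 2·22 + 0   → remainder 0, stop. gcd = 22 (last nonzero row C).
So gcd(330, 44) = 22, with Bézout identity 1·330 − 7·44 = 22. Containment (⊇): the Bézout identity exhibits 22 as an element of (330, 44), giving (22) ⊆ (330, 44). Containment (⊆): since 22 | 330 and 22 | 44 (330 = 22·15, 44 = 22·2), every Z-linear combination of 330 and 44 is divisible by 22, so (330, 44) ⊆ (22). Therefore (330, 44) = (22), d = 22.

Final answer: (330, 44) = (22); d = 22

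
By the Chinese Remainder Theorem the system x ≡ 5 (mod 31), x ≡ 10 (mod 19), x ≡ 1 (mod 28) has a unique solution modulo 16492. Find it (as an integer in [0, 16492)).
x ≡ 10669 (mod 16492); the representative in [0, 16492) is 10669

The moduli 31, 19, 28 are pairwise coprime, so by the CRT there is a unique solution mod 31·19·28 = 16492.
Solve by successive substitution. Start with x ≡ 5 (mod 31).
  Combine with x ≡ 10 (mod 19): write x = 5 + 31·t and require 5 + 31·t ≡ 10 (mod 19), i.e. 31·t ≡ 10 − 5 ≡ 5 (mod 19). Since 31^(−1) ≡ 8 (mod 19) (31 ≡ 12 (mod 19)), t ≡ 8·5 ≡ 2 (mod 19). So x ≡ 5 + 31·2 = 67 (mod 589).
  Combine with x ≡ 1 (mod 28): write x = 67 + 589·t and require 67 + 589·t ≡ 1 (mod 28), i.e. 589·t ≡ 1 − 67 ≡ 18 (mod 28). Since 589^(−1) ≡ 1 (mod 28) (589 ≡ 1 (mod 28)), t ≡ 1·18 ≡ 18 (mod 28). So x ≡ 67 + 589·18 = 10669 (mod 16492).
Unique solution in [0, 16492): x = 10669.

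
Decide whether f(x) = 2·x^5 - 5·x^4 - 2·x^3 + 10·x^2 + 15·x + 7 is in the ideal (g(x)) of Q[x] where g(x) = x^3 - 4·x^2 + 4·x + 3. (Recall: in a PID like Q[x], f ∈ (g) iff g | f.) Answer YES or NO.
NO

In Q[x] the ideal (g) consists of all multiples of g, so f ∈ (g) iff g | f, i.e. iff the remainder of f on division by g is 0. Divide f by g (g is monic, so eliminate the leading term of the running remainder at each step):
  leading term 2·x^5: subtract (2·x^2)·g(x) = 2·x^5 - 8·x^4 + 8·x^3 + 6·x^2, leaving 3·x^4 - 10·x^3 + 4·x^2 + 15·x + 7
  leading term 3·x^4: subtract (3·x)·g(x) = 3·x^4 - 12·x^3 + 12·x^2 + 9·x, leaving 2·x^3 - 8·x^2 + 6·x + 7
  leading term 2·x^3: subtract (2)·g(x) = 2·x^3 - 8·x^2 + 8·x + 6, leaving 1 - 2·x
The remainder r(x) = 1 - 2·x ≠ 0 (and deg r < deg g), so g ∤ f, i.e. f ∉ (g).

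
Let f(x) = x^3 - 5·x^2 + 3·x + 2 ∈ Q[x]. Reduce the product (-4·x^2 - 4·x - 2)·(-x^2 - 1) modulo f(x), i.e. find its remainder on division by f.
a · b ≡ 114·x^2 - 76·x - 46 (mod f(x))

First multiply in Q[x] without reducing: a · b = 4·x^4 + 4·x^3 + 6·x^2 + 4·x + 2. Now divide by f(x) = x^3 - 5·x^2 + 3·x + 2, eliminating the leading term at each step:
  leading term 4·x^4: subtract (4·x)·f(x) = 4·x^4 - 20·x^3 + 12·x^2 + 8·x, leaving 24·x^3 - 6·x^2 - 4·x + 2
  leading term 24·x^3: subtract (24)·f(x) = 24·x^3 - 120·x^2 + 72·x + 48, leaving 114·x^2 - 76·x - 46
The degree is now < 3, so this is the remainder. Hence a · b ≡ 114·x^2 - 76·x - 46 in Q[x]/(f).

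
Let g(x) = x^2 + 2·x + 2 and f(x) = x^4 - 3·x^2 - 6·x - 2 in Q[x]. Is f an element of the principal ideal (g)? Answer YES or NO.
In Q[x] the ideal (g) consists of all multiples of g, so f ∈ (g) iff g | f, i.e. iff the remainder of f on division by g is 0. Divide f by g (g is monic, so eliminate the leading term of the running remainder at each step):
  leading term x^4: subtract (x^2)·g(x) = x^4 + 2·x^3 + 2·x^2, leaving -2·x^3 - 5·x^2 - 6·x - 2
  leading term -2·x^3: subtract (-2·x)·g(x) = -2·x^3 - 4·x^2 - 4·x, leaving -x^2 - 2·x - 2
  leading term -x^2: subtract (-1)·g(x) = -x^2 - 2·x - 2, leaving 0
The remainder is 0, so f(x) = g(x) · h(x) with h(x) = x^2 - 2·x - 1. Hence g | f, i.e. f ∈ (g).

Final answer: YES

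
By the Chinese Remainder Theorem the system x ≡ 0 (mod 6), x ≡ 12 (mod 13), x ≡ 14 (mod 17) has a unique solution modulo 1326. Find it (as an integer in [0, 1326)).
The moduli 6, 13, 17 are pairwise coprime, so by the CRT there is a unique solution mod 6·13·17 = 1326.
Solve by successive substitution. Start with x ≡ 0 (mod 6).
  Combine with x ≡ 12 (mod 13): write x = 6·t and require 6·t ≡ 12 (mod 13). Since 6^(−1) ≡ 11 (mod 13), t ≡ 11·12 ≡ 2 (mod 13). So x ≡ 6·2 = 12 (mod 78).
  Combine with x ≡ 14 (mod 17): write x = 12 + 78·t and require 12 + 78·t ≡ 14 (mod 17), i.e. 78·t ≡ 14 − 12 ≡ 2 (mod 17). Since 78^(−1) ≡ 12 (mod 17) (78 ≡ 10 (mod 17)), t ≡ 12·2 ≡ 7 (mod 17). So x ≡ 12 + 78·7 = 558 (mod 1326).
Unique solution in [0, 1326): x = 558.

Final answer: x ≡ 558 (mod 1326); the representative in [0, 1326) is 558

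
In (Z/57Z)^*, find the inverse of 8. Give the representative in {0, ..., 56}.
8^(−1) ≡ 50 (mod 57)

Apply the extended Euclidean algorithm to (57, 8), tracking rows (r, s, t) with s·57 + t·8 = r. Each division r_prev = q·r_cur + r_new produces the new row as (previous row) − q·(current row):
  row A: (57, 1, 0)   [1·57 + 0·8 = 57]
  row B: (8, 0, 1)   [0·57 + 1·8 = 8]
  57 = 7·8 + 1   → row C = row A − 7·row B = (1, 1, −7)   [check: 1·57 − 7·8 = 1]
  8 = 8·1 + 0   → remainder 0, stop. gcd = 1 (last nonzero row C).
The gcd is 1, so 8 is invertible mod 57. The last nonzero row gives 1·57 − 7·8 = 1, so t = −7. So 8^(−1) ≡ −7 ≡ 50 (mod 57). Verify: 8 · 50 = 400 ≡ 1 (mod 57). ✓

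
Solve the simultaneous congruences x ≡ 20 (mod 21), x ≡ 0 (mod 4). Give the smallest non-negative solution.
The moduli 21, 4 are pairwise coprime, so by the CRT there is a unique solution mod 21·4 = 84.
Solve by successive substitution. Start with x ≡ 20 (mod 21).
  Combine with x ≡ 0 (mod 4): write x = 20 + 21·t and require 20 + 21·t ≡ 0 (mod 4), i.e. 21·t ≡ 0 − 20 ≡ 0 (mod 4). Since 21^(−1) ≡ 1 (mod 4) (21 ≡ 1 (mod 4)), t ≡ 1·0 ≡ 0 (mod 4). So x ≡ 20 + 21·0 = 20 (mod 84).
Unique solution in [0, 84): x = 20.

Final answer: x ≡ 20 (mod 84); the representative in [0, 84) is 20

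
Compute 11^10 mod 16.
9

Use repeated squaring. Binary(10) = 1010. Walk through the bits of the exponent 10 left-to-right: at each bit after the leading one, square the running value, then multiply by 11 if the bit is 1 (always reducing mod 16):
  bit 1 = 1 (leading): start with 11.
  bit 2 = 0: square 11^2 = 121 ≡ 9 (mod 16).
  bit 3 = 1: square 9^2 = 81 ≡ 1; bit is 1, so multiply 1·11 = 11 (mod 16).
  bit 4 = 0: square 11^2 = 121 ≡ 9 (mod 16).
Final value: 11^10 ≡ 9 (mod 16).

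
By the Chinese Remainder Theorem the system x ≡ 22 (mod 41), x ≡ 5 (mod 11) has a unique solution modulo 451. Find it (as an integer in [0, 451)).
The moduli 41, 11 are pairwise coprime, so by the CRT there is a unique solution mod 41·11 = 451.
Solve by successive substitution. Start with x ≡ 22 (mod 41).
  Combine with x ≡ 5 (mod 11): write x = 22 + 41·t and require 22 + 41·t ≡ 5 (mod 11), i.e. 41·t ≡ 5 − 22 ≡ 5 (mod 11). Since 41^(−1) ≡ 7 (mod 11) (41 ≡ 8 (mod 11)), t ≡ 7·5 ≡ 2 (mod 11). So x ≡ 22 + 41·2 = 104 (mod 451).
Unique solution in [0, 451): x = 104.

Final answer: x ≡ 104 (mod 451); the representative in [0, 451) is 104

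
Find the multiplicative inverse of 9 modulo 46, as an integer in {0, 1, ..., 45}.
9^(−1) ≡ 41 (mod 46)

Apply the extended Euclidean algorithm to (46, 9), tracking rows (r, s, t) with s·46 + t·9 = r. Each division r_prev = q·r_cur + r_new produces the new row as (previous row) − q·(current row):
  row A: (46, 1, 0)   [1·46 + 0·9 = 46]
  row B: (9, 0, 1)   [0·46 + 1·9 = 9]
  46 = 5·9 + 1   → row C = row A − 5·row B = (1, 1, −5)   [check: 1·46 − 5·9 = 1]
  9 = 9·1 + 0   → remainder 0, stop. gcd = 1 (last nonzero row C).
The gcd is 1, so 9 is invertible mod 46. The last nonzero row gives 1·46 − 5·9 = 1, so t = −5. So 9^(−1) ≡ −5 ≡ 41 (mod 46). Verify: 9 · 41 = 369 ≡ 1 (mod 46). ✓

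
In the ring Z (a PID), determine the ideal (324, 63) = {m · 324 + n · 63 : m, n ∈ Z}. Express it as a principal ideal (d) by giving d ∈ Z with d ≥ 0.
(324, 63) = (9); d = 9

In the PID Z, (a, b) is generated by gcd(a, b). Compute gcd(324, 63) with the extended Euclidean algorithm, tracking rows (r, s, t) with s·324 + t·63 = r:
  row A: (324, 1, 0)   [1·324 + 0·63 = 324]
  row B: (63, 0, 1)   [0·324 + 1·63 = 63]
  324 = 5·63 + 9   → row C = row A − 5·row B = (9, 1, −5)   [check: 1·324 − 5·63 = 9]
  63 = 7·9 + 0   → remainder 0, stop. gcd = 9 (last nonzero row C).
So gcd(324, 63) = 9, with Bézout identity 1·324 − 5·63 = 9. Containment (⊇): the Bézout identity exhibits 9 as an element of (324, 63), giving (9) ⊆ (324, 63). Containment (⊆): since 9 | 324 and 9 | 63 (324 = 9·36, 63 = 9·7), every Z-linear combination of 324 and 63 is divisible by 9, so (324, 63) ⊆ (9). Therefore (324, 63) = (9), d = 9.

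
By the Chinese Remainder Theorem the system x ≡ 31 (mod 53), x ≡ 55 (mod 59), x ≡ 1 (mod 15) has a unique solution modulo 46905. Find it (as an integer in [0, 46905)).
The moduli 53, 59, 15 are pairwise coprime, so by the CRT there is a unique solution mod 53·59·15 = 46905.
Solve by successive substitution. Start with x ≡ 31 (mod 53).
  Combine with x ≡ 55 (mod 59): write x = 31 + 53·t and require 31 + 53·t ≡ 55 (mod 59), i.e. 53·t ≡ 55 − 31 ≡ 24 (mod 59). Since 53^(−1) ≡ 49 (mod 59), t ≡ 49·24 ≡ 55 (mod 59). So x ≡ 31 + 53·55 = 2946 (mod 3127).
  Combine with x ≡ 1 (mod 15): write x = 2946 + 3127·t and require 2946 + 3127·t ≡ 1 (mod 15), i.e. 3127·t ≡ 1 − 2946 ≡ 10 (mod 15). Since 3127^(−1) ≡ 13 (mod 15) (3127 ≡ 7 (mod 15)), t ≡ 13·10 ≡ 10 (mod 15). So x ≡ 2946 + 3127·10 = 34216 (mod 46905).
Unique solution in [0, 46905): x = 34216.

Final answer: x ≡ 34216 (mod 46905); the representative in [0, 46905) is 34216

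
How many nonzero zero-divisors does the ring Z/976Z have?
In Z/976Z each nonzero element is either a unit (gcd with 976 is 1) or a zero-divisor (gcd > 1). The number of units is φ(976): factorise 976 = 2^4 · 61, so φ(976) = (2^4 − 2^3) · (61 − 1) = 8 · 60 = 480. The nonzero elements number 976 − 1 = 975. Hence the nonzero zero-divisors number 975 − 480 = 495.

Final answer: Z/976Z has 495 nonzero zero-divisors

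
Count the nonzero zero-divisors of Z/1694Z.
In Z/1694Z each nonzero element is either a unit (gcd with 1694 is 1) or a zero-divisor (gcd > 1). The number of units is φ(1694): factorise 1694 = 2 · 7 · 11^2, so φ(1694) = (2 − 1) · (7 − 1) · (11^2 − 11^1) = 1 · 6 · 110 = 660. The nonzero elements number 1694 − 1 = 1693. Hence the nonzero zero-divisors number 1693 − 660 = 1033.

Final answer: Z/1694Z has 1033 nonzero zero-divisors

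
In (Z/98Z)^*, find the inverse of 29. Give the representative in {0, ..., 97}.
29^(−1) ≡ 71 (mod 98)

Apply the extended Euclidean algorithm to (98, 29), tracking rows (r, s, t) with s·98 + t·29 = r. Each division r_prev = q·r_cur + r_new produces the new row as (previous row) − q·(current row):
  row A: (98, 1, 0)   [1·98 + 0·29 = 98]
  row B: (29, 0, 1)   [0·98 + 1·29 = 29]
  98 = 3·29 + 11   → row C = row A − 3·row B = (11, 1, −3)   [check: 1·98 − 3·29 = 11]
  29 = 2·11 + 7   → row D = row B − 2·row C = (7, −2, 7)   [check: −2·98 + 7·29 = 7]
  11 = 1·7 + 4   → row E = row C − 1·row D = (4, 3, −10)   [check: 3·98 − 10·29 = 4]
  7 = 1·4 + 3   → row F = row D − 1·row E = (3, −5, 17)   [check: −5·98 + 17·29 = 3]
  4 = 1·3 + 1   → row G = row E − 1·row F = (1, 8, −27)   [check: 8·98 − 27·29 = 1]
  3 = 3·1 + 0   → remainder 0, stop. gcd = 1 (last nonzero row G).
The gcd is 1, so 29 is invertible mod 98. The last nonzero row gives 8·98 − 27·29 = 1, so t = −27. So 29^(−1) ≡ −27 ≡ 71 (mod 98). Verify: 29 · 71 = 2059 ≡ 1 (mod 98). ✓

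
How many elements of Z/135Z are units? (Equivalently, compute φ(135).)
An element a ∈ Z/135Z is a unit iff gcd(a, 135) = 1, so the number of units is φ(135). φ is multiplicative, with φ(p^e) = p^e − p^(e−1). Factorise 135 = 3^3 · 5. Then
  φ(135) = (3^3 − 3^2) · (5 − 1) = 18 · 4 = 72.

Final answer: Z/135Z has φ(135) = 72 units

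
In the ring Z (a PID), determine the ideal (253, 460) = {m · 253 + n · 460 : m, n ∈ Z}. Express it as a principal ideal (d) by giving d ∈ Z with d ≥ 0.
In the PID Z, (a, b) is generated by gcd(a, b). Compute gcd(460, 253) with the extended Euclidean algorithm, tracking rows (r, s, t) with s·460 + t·253 = r:
  row A: (460, 1, 0)   [1·460 + 0·253 = 460]
  row B: (253, 0, 1)   [0·460 + 1·253 = 253]
  460 = 1·253 + 207   → row C = row A − 1·row B = (207, 1, −1)   [check: 1·460 − 1·253 = 207]
  253 = 1·207 + 46   → row D = row B − 1·row C = (46, −1, 2)   [check: −1·460 + 2·253 = 46]
  207 = 4·46 + 23   → row E = row C − 4·row D = (23, 5, −9)   [check: 5·460 − 9·253 = 23]
  46 = 2·23 + 0   → remainder 0, stop. gcd = 23 (last nonzero row E).
So gcd(253, 460) = 23, with Bézout identity 5·460 − 9·253 = 23. Containment (⊇): the Bézout identity exhibits 23 as an element of (253, 460), giving (23) ⊆ (253, 460). Containment (⊆): since 23 | 253 and 23 | 460 (253 = 23·11, 460 = 23·20), every Z-linear combination of 253 and 460 is divisible by 23, so (253, 460) ⊆ (23). Therefore (253, 460) = (23), d = 23.

Final answer: (253, 460) = (23); d = 23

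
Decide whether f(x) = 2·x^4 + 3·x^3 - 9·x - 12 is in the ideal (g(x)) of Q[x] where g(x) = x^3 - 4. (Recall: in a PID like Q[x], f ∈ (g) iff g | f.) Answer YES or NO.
In Q[x] the ideal (g) consists of all multiples of g, so f ∈ (g) iff g | f, i.e. iff the remainder of f on division by g is 0. Divide f by g (g is monic, so eliminate the leading term of the running remainder at each step):
  leading term 2·x^4: subtract (2·x)·g(x) = 2·x^4 - 8·x, leaving 3·x^3 - x - 12
  leading term 3·x^3: subtract (3)·g(x) = 3·x^3 - 12, leaving -x
The remainder r(x) = -x ≠ 0 (and deg r < deg g), so g ∤ f, i.e. f ∉ (g).

Final answer: NO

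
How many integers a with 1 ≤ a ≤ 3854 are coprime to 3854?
The number of a ∈ {1, ..., 3854} with gcd(a, 3854) = 1 is by definition Euler's totient φ(3854). φ is multiplicative, with φ(p^e) = p^e − p^(e−1). Factorise 3854 = 2 · 41 · 47. Then
  φ(3854) = (2 − 1) · (41 − 1) · (47 − 1) = 1 · 40 · 46 = 1840.
So there are 1840 such integers.

Final answer: 1840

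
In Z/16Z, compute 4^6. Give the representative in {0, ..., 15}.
0

Use repeated squaring. Binary(6) = 110. Walk through the bits of the exponent 6 left-to-right: at each bit after the leading one, square the running value, then multiply by 4 if the bit is 1 (always reducing mod 16):
  bit 1 = 1 (leading): start with 4.
  bit 2 = 1: square 4^2 = 16 ≡ 0; bit is 1, so multiply 0·4 = 0 (mod 16).
  bit 3 = 0: square 0^2 = 0 (mod 16).
Final value: 4^6 ≡ 0 (mod 16).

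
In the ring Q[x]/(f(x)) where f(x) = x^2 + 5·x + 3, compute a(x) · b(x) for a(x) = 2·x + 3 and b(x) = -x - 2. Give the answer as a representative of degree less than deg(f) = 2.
First multiply in Q[x] without reducing: a · b = -2·x^2 - 7·x - 6. Now divide by f(x) = x^2 + 5·x + 3, eliminating the leading term at each step:
  leading term -2·x^2: subtract (-2)·f(x) = -2·x^2 - 10·x - 6, leaving 3·x
The degree is now < 2, so this is the remainder. Hence a · b ≡ 3·x in Q[x]/(f).

Final answer: a · b ≡ 3·x (mod f(x))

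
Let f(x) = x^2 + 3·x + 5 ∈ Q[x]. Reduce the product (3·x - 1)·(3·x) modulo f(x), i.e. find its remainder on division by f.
a · b ≡ -30·x - 45 (mod f(x))

First multiply in Q[x] without reducing: a · b = 9·x^2 - 3·x. Now divide by f(x) = x^2 + 3·x + 5, eliminating the leading term at each step:
  leading term 9·x^2: subtract (9)·f(x) = 9·x^2 + 27·x + 45, leaving -30·x - 45
The degree is now < 2, so this is the remainder. Hence a · b ≡ -30·x - 45 in Q[x]/(f).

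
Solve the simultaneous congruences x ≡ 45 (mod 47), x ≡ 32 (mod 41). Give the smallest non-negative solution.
x ≡ 1549 (mod 1927); the representative in [0, 1927) is 1549

The moduli 47, 41 are pairwise coprime, so by the CRT there is a unique solution mod 47·41 = 1927.
Solve by successive substitution. Start with x ≡ 45 (mod 47).
  Combine with x ≡ 32 (mod 41): write x = 45 + 47·t and require 45 + 47·t ≡ 32 (mod 41), i.e. 47·t ≡ 32 − 45 ≡ 28 (mod 41). Since 47^(−1) ≡ 7 (mod 41) (47 ≡ 6 (mod 41)), t ≡ 7·28 ≡ 32 (mod 41). So x ≡ 45 + 47·32 = 1549 (mod 1927).
Unique solution in [0, 1927): x = 1549.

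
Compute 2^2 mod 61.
Use repeated squaring. Binary(2) = 10. Walk through the bits of the exponent 2 left-to-right: at each bit after the leading one, square the running value, then multiply by 2 if the bit is 1 (always reducing mod 61):
  bit 1 = 1 (leading): start with 2.
  bit 2 = 0: square 2^2 = 4 (mod 61).
Final value: 2^2 ≡ 4 (mod 61).

Final answer: 4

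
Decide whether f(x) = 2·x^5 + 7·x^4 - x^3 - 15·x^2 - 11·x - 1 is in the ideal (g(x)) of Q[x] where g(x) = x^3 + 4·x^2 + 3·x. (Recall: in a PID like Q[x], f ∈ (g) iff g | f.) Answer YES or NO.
In Q[x] the ideal (g) consists of all multiples of g, so f ∈ (g) iff g | f, i.e. iff the remainder of f on division by g is 0. Divide f by g (g is monic, so eliminate the leading term of the running remainder at each step):
  leading term 2·x^5: subtract (2·x^2)·g(x) = 2·x^5 + 8·x^4 + 6·x^3, leaving -x^4 - 7·x^3 - 15·x^2 - 11·x - 1
  leading term -x^4: subtract (-x)·g(x) = -x^4 - 4·x^3 - 3·x^2, leaving -3·x^3 - 12·x^2 - 11·x - 1
  leading term -3·x^3: subtract (-3)·g(x) = -3·x^3 - 12·x^2 - 9·x, leaving -2·x - 1
The remainder r(x) = -2·x - 1 ≠ 0 (and deg r < deg g), so g ∤ f, i.e. f ∉ (g).

Final answer: NO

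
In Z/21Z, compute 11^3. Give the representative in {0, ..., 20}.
8

Use repeated squaring. Binary(3) = 11. Walk through the bits of the exponent 3 left-to-right: at each bit after the leading one, square the running value, then multiply by 11 if the bit is 1 (always reducing mod 21):
  bit 1 = 1 (leading): start with 11.
  bit 2 = 1: square 11^2 = 121 ≡ 16; bit is 1, so multiply 16·11 = 176 ≡ 8 (mod 21).
Final value: 11^3 ≡ 8 (mod 21).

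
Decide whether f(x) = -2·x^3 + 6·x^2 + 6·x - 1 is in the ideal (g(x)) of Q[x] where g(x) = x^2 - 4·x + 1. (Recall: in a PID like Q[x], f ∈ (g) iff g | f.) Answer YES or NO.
NO

In Q[x] the ideal (g) consists of all multiples of g, so f ∈ (g) iff g | f, i.e. iff the remainder of f on division by g is 0. Divide f by g (g is monic, so eliminate the leading term of the running remainder at each step):
  leading term -2·x^3: subtract (-2·x)·g(x) = -2·x^3 + 8·x^2 - 2·x, leaving -2·x^2 + 8·x - 1
  leading term -2·x^2: subtract (-2)·g(x) = -2·x^2 + 8·x - 2, leaving 1
The remainder r(x) = 1 ≠ 0 (and deg r < deg g), so g ∤ f, i.e. f ∉ (g).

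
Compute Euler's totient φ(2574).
φ(2574) = 720

φ is multiplicative, with φ(p^e) = p^e − p^(e−1). Factorise 2574 = 2 · 3^2 · 11 · 13. Then
  φ(2574) = (2 − 1) · (3^2 − 3^1) · (11 − 1) · (13 − 1) = 1 · 6 · 10 · 12 = 720.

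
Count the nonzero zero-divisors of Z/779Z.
In Z/779Z each nonzero element is either a unit (gcd with 779 is 1) or a zero-divisor (gcd > 1). The number of units is φ(779): factorise 779 = 19 · 41, so φ(779) = (19 − 1) · (41 − 1) = 18 · 40 = 720. The nonzero elements number 779 − 1 = 778. Hence the nonzero zero-divisors number 778 − 720 = 58.

Final answer: Z/779Z has 58 nonzero zero-divisors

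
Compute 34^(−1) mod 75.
34^(−1) ≡ 64 (mod 75)

Apply the extended Euclidean algorithm to (75, 34), tracking rows (r, s, t) with s·75 + t·34 = r. Each division r_prev = q·r_cur + r_new produces the new row as (previous row) − q·(current row):
  row A: (75, 1, 0)   [1·75 + 0·34 = 75]
  row B: (34, 0, 1)   [0·75 + 1·34 = 34]
  75 = 2·34 + 7   → row C = row A − 2·row B = (7, 1, −2)   [check: 1·75 − 2·34 = 7]
  34 = 4·7 + 6   → row D = row B − 4·row C = (6, −4, 9)   [check: −4·75 + 9·34 = 6]
  7 = 1·6 + 1   → row E = row C − 1·row D = (1, 5, −11)   [check: 5·75 − 11·34 = 1]
  6 = 6·1 + 0   → remainder 0, stop. gcd = 1 (last nonzero row E).
The gcd is 1, so 34 is invertible mod 75. The last nonzero row gives 5·75 − 11·34 = 1, so t = −11. So 34^(−1) ≡ −11 ≡ 64 (mod 75). Verify: 34 · 64 = 2176 ≡ 1 (mod 75). ✓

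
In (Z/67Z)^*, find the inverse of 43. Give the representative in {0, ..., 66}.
Apply the extended Euclidean algorithm to (67, 43), tracking rows (r, s, t) with s·67 + t·43 = r. Each division r_prev = q·r_cur + r_new produces the new row as (previous row) − q·(current row):
  row A: (67, 1, 0)   [1·67 + 0·43 = 67]
  row B: (43, 0, 1)   [0·67 + 1·43 = 43]
  67 = 1·43 + 24   → row C = row A − 1·row B = (24, 1, −1)   [check: 1·67 − 1·43 = 24]
  43 = 1·24 + 19   → row D = row B − 1·row C = (19, −1, 2)   [check: −1·67 + 2·43 = 19]
  24 = 1·19 + 5   → row E = row C − 1·row D = (5, 2, −3)   [check: 2·67 − 3·43 = 5]
  19 = 3·5 + 4   → row F = row D − 3·row E = (4, −7, 11)   [check: −7·67 + 11·43 = 4]
  5 = 1·4 + 1   → row G = row E − 1·row F = (1, 9, −14)   [check: 9·67 − 14·43 = 1]
  4 = 4·1 + 0   → remainder 0, stop. gcd = 1 (last nonzero row G).
The gcd is 1, so 43 is invertible mod 67. The last nonzero row gives 9·67 − 14·43 = 1, so t = −14. So 43^(−1) ≡ −14 ≡ 53 (mod 67). Verify: 43 · 53 = 2279 ≡ 1 (mod 67). ✓

Final answer: 43^(−1) ≡ 53 (mod 67)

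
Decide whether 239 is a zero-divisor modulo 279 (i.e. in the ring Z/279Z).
NO

gcd(239, 279) = 1, so 239 is a unit in Z/279Z (it has a multiplicative inverse). A unit cannot be a zero-divisor: if 239·b ≡ 0 then multiplying both sides by 239^(−1) gives b ≡ 0. So 239 is not a zero-divisor.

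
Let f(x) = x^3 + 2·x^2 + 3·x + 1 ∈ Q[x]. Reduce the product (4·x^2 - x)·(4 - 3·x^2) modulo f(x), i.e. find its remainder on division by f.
a · b ≡ -2·x^2 - 73·x - 27 (mod f(x))

First multiply in Q[x] without reducing: a · b = -12·x^4 + 3·x^3 + 16·x^2 - 4·x. Now divide by f(x) = x^3 + 2·x^2 + 3·x + 1, eliminating the leading term at each step:
  leading term -12·x^4: subtract (-12·x)·f(x) = -12·x^4 - 24·x^3 - 36·x^2 - 12·x, leaving 27·x^3 + 52·x^2 + 8·x
  leading term 27·x^3: subtract (27)·f(x) = 27·x^3 + 54·x^2 + 81·x + 27, leaving -2·x^2 - 73·x - 27
The degree is now < 3, so this is the remainder. Hence a · b ≡ -2·x^2 - 73·x - 27 in Q[x]/(f).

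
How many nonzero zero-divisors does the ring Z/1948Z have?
Z/1948Z has 975 nonzero zero-divisors

In Z/1948Z each nonzero element is either a unit (gcd with 1948 is 1) or a zero-divisor (gcd > 1). The number of units is φ(1948): factorise 1948 = 2^2 · 487, so φ(1948) = (2^2 − 2^1) · (487 − 1) = 2 · 486 = 972. The nonzero elements number 1948 − 1 = 1947. Hence the nonzero zero-divisors number 1947 − 972 = 975.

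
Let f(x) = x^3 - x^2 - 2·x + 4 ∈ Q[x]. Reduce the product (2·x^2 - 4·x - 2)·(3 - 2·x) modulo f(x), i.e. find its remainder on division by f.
a · b ≡ 10·x^2 - 16·x + 10 (mod f(x))

First multiply in Q[x] without reducing: a · b = -4·x^3 + 14·x^2 - 8·x - 6. Now divide by f(x) = x^3 - x^2 - 2·x + 4, eliminating the leading term at each step:
  leading term -4·x^3: subtract (-4)·f(x) = -4·x^3 + 4·x^2 + 8·x - 16, leaving 10·x^2 - 16·x + 10
The degree is now < 3, so this is the remainder. Hence a · b ≡ 10·x^2 - 16·x + 10 in Q[x]/(f).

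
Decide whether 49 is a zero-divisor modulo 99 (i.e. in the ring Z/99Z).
NO

gcd(49, 99) = 1, so 49 is a unit in Z/99Z (it has a multiplicative inverse). A unit cannot be a zero-divisor: if 49·b ≡ 0 then multiplying both sides by 49^(−1) gives b ≡ 0. So 49 is not a zero-divisor.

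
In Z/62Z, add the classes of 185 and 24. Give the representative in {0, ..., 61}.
Reduce the summands first: 185 ≡ 61 (mod 62), so 185 + 24 ≡ 61 + 24 (mod 62). 61 + 24 = 85; 85 = 1·62 + 23, so (185 + 24) mod 62 = 23.

Final answer: 23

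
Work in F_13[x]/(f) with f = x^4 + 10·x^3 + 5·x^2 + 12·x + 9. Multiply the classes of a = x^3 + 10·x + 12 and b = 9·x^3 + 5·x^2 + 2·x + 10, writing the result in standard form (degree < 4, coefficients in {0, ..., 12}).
Multiply as integer polynomials: a · b = 9·x^6 + 5·x^5 + 92·x^4 + 168·x^3 + 80·x^2 + 124·x + 120. Reducing coefficients mod 13: a · b ≡ 9·x^6 + 5·x^5 + x^4 + 12·x^3 + 2·x^2 + 7·x + 3. Now divide by f(x) = x^4 + 10·x^3 + 5·x^2 + 12·x + 9 in F_13[x], eliminating the leading term at each step:
  leading term 9·x^6: subtract (9·x^2)·f(x) = 9·x^6 + 12·x^5 + 6·x^4 + 4·x^3 + 3·x^2, leaving 6·x^5 + 8·x^4 + 8·x^3 + 12·x^2 + 7·x + 3 (coefficients mod 13)
  leading term 6·x^5: subtract (6·x)·f(x) = 6·x^5 + 8·x^4 + 4·x^3 + 7·x^2 + 2·x, leaving 4·x^3 + 5·x^2 + 5·x + 3 (coefficients mod 13)
The degree is now < 4, so this is the remainder. Hence a · b ≡ 4·x^3 + 5·x^2 + 5·x + 3 in F_13[x]/(f).

Final answer: a · b ≡ 4·x^3 + 5·x^2 + 5·x + 3 (mod f(x))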